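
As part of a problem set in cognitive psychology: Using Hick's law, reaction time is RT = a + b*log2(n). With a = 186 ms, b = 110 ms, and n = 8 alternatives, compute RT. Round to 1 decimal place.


RT = 186 + 110 * log2(8)
log2(8) = 3.0
RT = 186 + 110 * 3.0
= 186 + 330.0
= 516.0 ms


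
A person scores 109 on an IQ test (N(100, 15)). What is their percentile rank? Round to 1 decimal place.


z = (IQ - mean) / SD
z = (109 - 100) / 15 = 0.6
Percentile = Phi(0.6) * 100
Phi(0.6) = 0.725747
= 72.6


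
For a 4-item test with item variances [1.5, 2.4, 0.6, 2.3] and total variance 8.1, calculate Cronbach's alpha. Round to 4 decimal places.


alpha = (k/(k-1)) * (1 - sum(s_i^2)/s_total^2)
sum(item variances) = 6.8
k/(k-1) = 4/3 = 1.333333
1 - 6.8/8.1 = 1 - 0.839506 = 0.160494
alpha = 1.333333 * 0.160494
= 0.2140


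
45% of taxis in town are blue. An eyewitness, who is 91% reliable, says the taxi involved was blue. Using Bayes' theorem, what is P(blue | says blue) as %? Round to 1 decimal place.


P(blue | says blue) = P(says blue | blue)*P(blue) / [P(says blue | blue)*P(blue) + P(says blue | not blue)*P(not blue)]
Numerator = 0.91 * 0.45 = 0.4095
False identification = 0.09 * 0.55 = 0.0495
P = 0.4095 / (0.4095 + 0.0495)
= 0.4095 / 0.459
As percentage = 89.2


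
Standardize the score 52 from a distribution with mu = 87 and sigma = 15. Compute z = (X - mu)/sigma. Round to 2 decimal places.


z = (X - mu) / sigma
= (52 - 87) / 15
= -35 / 15
= -2.33


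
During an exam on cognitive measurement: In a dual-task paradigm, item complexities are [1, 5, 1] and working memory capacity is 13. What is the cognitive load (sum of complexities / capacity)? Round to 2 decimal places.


Total complexity = 1 + 5 + 1 = 7
Load = total / capacity = 7 / 13
= 0.54


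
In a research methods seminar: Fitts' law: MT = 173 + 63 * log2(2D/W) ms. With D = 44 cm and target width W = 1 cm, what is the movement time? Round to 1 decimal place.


MT = 173 + 63 * log2(2*44/1)
2D/W = 88.0
log2(88.0) = 6.4594
MT = 173 + 63 * 6.4594
= 579.9 ms


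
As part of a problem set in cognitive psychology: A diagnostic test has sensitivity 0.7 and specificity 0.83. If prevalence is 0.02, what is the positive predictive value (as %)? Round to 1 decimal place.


PPV = (sens * prev) / (sens * prev + (1-spec) * (1-prev))
Numerator = 0.7 * 0.02 = 0.014
P(positive and no disease) = (1 - spec) * (1 - prev) = (1 - 0.83) * (1 - 0.02) = 0.1666
Denominator = 0.014 + 0.1666 = 0.1806
PPV = 0.014 / 0.1806 = 0.077519
As percentage = 7.8


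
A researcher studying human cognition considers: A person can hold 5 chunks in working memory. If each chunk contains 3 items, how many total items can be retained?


Total items = chunks * items_per_chunk
= 5 * 3
= 15


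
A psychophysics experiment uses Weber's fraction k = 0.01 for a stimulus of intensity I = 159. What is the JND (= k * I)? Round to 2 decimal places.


JND = k * I
JND = 0.01 * 159
= 1.59


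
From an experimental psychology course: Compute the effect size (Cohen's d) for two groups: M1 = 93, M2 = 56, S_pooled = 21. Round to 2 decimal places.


Cohen's d = (M1 - M2) / S_pooled
= (93 - 56) / 21
= 37 / 21
= 1.76


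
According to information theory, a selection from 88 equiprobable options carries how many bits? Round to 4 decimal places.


H = log2(n)
H = log2(88)
= 6.4594


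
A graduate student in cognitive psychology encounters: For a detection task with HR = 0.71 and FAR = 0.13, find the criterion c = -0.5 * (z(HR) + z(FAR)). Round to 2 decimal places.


c = -0.5 * (z(HR) + z(FAR))
z(0.71) = 0.5534
z(0.13) = -1.1264
c = -0.5 * (0.5534 + -1.1264)
= -0.5 * -0.573
= 0.29


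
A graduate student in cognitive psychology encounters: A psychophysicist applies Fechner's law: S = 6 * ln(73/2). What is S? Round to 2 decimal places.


S = 6 * ln(73/2)
I/I0 = 36.5
ln(36.5) = 3.5973
S = 6 * 3.5973
= 21.58


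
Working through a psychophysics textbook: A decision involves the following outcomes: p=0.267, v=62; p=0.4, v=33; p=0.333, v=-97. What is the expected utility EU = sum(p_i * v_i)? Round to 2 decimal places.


EU = sum(p_i * v_i)
0.267 * 62 = 16.554
0.4 * 33 = 13.2
0.333 * -97 = -32.301
EU = 16.554 + 13.2 + -32.301
= -2.55


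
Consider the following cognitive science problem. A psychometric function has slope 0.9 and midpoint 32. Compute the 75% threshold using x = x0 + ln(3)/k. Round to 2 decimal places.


At P = 0.75: 0.75 = 1/(1 + e^(-k*(x-x0)))
Solving: e^(-k*(x-x0)) = 1/3
x = x0 + ln(3)/k
ln(3) = 1.0986
x = 32 + 1.0986/0.9
= 32 + 1.2207
= 33.22


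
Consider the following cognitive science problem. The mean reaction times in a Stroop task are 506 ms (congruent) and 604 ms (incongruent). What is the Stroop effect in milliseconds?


Stroop effect = RT(incongruent) - RT(congruent)
= 604 - 506
= 98 ms


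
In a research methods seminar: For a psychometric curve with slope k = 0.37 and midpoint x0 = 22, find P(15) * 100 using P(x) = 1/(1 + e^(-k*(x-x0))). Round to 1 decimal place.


P(x) = 1/(1 + e^(-0.37*(15 - 22)))
Exponent = -0.37 * -7 = 2.59
e^(2.59) = 13.329772
P = 1/(1 + 13.329772) = 0.069785
Percentage = 7.0


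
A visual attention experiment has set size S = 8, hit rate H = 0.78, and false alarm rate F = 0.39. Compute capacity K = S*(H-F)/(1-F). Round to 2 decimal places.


K = S * (H - F) / (1 - F)
H - F = 0.39
1 - F = 0.61
K = 8 * 0.39 / 0.61
= 5.11


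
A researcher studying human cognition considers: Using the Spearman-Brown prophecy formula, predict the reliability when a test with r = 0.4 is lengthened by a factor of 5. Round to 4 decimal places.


r_new = n*r / (1 + (n-1)*r)
Numerator = 5 * 0.4 = 2.0
Denominator = 1 + 4 * 0.4 = 2.6
r_new = 2.0 / 2.6
= 0.7692


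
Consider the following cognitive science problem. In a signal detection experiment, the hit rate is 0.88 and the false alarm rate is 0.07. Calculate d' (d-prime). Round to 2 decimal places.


d' = z(HR) - z(FAR)
z(0.88) = 1.175
z(0.07) = -1.4758
d' = 1.175 - -1.4758
= 2.65


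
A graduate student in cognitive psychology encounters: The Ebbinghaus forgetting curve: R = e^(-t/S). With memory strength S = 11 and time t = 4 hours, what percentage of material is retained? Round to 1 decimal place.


R = e^(-t/S)
-t/S = -4/11 = -0.363636
R = e^(-0.363636) = 0.695144
Percentage = 0.695144 * 100
= 69.5


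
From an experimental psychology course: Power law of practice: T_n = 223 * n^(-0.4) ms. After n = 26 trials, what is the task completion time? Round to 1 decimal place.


T_n = 223 * 26^(-0.4)
26^(-0.4) = 0.271651
T_n = 223 * 0.271651
= 60.6 ms


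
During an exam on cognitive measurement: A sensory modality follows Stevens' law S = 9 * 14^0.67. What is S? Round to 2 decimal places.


S = 9 * 14^0.67
14^0.67 = 5.8601
S = 9 * 5.8601
= 52.74


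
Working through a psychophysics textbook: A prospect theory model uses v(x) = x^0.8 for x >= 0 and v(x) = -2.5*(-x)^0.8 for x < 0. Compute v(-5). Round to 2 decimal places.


Since x = -5 < 0, use v(x) = -lambda*(-x)^alpha
(-x) = 5
5^0.8 = 3.6239
v(-5) = -2.5 * 3.6239
= -9.06


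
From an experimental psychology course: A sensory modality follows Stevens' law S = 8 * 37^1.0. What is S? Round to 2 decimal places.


S = 8 * 37^1.0
37^1.0 = 37.0
S = 8 * 37.0
= 296.00


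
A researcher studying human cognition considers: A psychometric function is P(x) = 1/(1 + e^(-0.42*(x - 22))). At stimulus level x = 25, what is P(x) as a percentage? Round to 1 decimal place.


P(x) = 1/(1 + e^(-0.42*(25 - 22)))
Exponent = -0.42 * 3 = -1.26
e^(-1.26) = 0.283654
P = 1/(1 + 0.283654) = 0.779026
Percentage = 77.9


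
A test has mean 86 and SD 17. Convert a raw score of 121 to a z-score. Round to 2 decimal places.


z = (X - mu) / sigma
= (121 - 86) / 17
= 35 / 17
= 2.06


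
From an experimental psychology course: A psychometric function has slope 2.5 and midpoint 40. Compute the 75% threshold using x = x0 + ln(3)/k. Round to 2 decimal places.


At P = 0.75: 0.75 = 1/(1 + e^(-k*(x-x0)))
Solving: e^(-k*(x-x0)) = 1/3
x = x0 + ln(3)/k
ln(3) = 1.0986
x = 40 + 1.0986/2.5
= 40 + 0.4394
= 40.44


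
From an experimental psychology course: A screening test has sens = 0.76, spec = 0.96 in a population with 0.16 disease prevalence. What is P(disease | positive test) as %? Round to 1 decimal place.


PPV = (sens * prev) / (sens * prev + (1-spec) * (1-prev))
Numerator = 0.76 * 0.16 = 0.1216
P(positive and no disease) = (1 - spec) * (1 - prev) = (1 - 0.96) * (1 - 0.16) = 0.0336
Denominator = 0.1216 + 0.0336 = 0.1552
PPV = 0.1216 / 0.1552 = 0.783505
As percentage = 78.4


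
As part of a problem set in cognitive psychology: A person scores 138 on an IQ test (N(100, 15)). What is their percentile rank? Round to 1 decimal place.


z = (IQ - mean) / SD
z = (138 - 100) / 15 = 2.5333
Percentile = Phi(2.5333) * 100
Phi(2.5333) = 0.99435
= 99.4


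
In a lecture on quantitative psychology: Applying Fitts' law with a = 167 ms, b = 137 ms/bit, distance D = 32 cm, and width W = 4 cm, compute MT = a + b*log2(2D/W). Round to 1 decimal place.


MT = 167 + 137 * log2(2*32/4)
2D/W = 16.0
log2(16.0) = 4.0
MT = 167 + 137 * 4.0
= 715.0 ms


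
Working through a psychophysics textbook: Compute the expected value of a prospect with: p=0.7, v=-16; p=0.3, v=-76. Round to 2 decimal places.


EU = sum(p_i * v_i)
0.7 * -16 = -11.2
0.3 * -76 = -22.8
EU = -11.2 + -22.8
= -34.00


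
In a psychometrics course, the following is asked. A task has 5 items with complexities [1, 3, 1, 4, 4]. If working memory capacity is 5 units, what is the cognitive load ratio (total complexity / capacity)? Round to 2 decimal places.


Total complexity = 1 + 3 + 1 + 4 + 4 = 13
Load = total / capacity = 13 / 5
= 2.60


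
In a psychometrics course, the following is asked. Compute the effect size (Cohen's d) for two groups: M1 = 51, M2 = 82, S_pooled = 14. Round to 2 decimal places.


Cohen's d = (M1 - M2) / S_pooled
= (51 - 82) / 14
= -31 / 14
= -2.21


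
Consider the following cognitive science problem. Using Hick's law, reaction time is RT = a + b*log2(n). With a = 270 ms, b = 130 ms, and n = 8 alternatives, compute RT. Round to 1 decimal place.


RT = 270 + 130 * log2(8)
log2(8) = 3.0
RT = 270 + 130 * 3.0
= 270 + 390.0
= 660.0 ms


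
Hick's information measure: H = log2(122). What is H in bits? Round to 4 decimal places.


H = log2(n)
H = log2(122)
= 6.9307


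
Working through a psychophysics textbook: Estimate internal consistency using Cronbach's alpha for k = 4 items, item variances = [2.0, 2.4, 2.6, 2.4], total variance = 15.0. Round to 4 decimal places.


alpha = (k/(k-1)) * (1 - sum(s_i^2)/s_total^2)
sum(item variances) = 9.4
k/(k-1) = 4/3 = 1.333333
1 - 9.4/15.0 = 1 - 0.626667 = 0.373333
alpha = 1.333333 * 0.373333
= 0.4978


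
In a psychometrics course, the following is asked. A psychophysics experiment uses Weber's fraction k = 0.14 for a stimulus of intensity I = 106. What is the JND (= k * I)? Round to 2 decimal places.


JND = k * I
JND = 0.14 * 106
= 14.84


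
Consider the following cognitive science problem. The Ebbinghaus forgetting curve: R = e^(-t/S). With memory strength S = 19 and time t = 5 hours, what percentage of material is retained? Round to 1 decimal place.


R = e^(-t/S)
-t/S = -5/19 = -0.263158
R = e^(-0.263158) = 0.76862
Percentage = 0.76862 * 100
= 76.9


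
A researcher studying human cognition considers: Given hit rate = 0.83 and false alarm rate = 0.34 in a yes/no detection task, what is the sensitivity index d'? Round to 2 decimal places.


d' = z(HR) - z(FAR)
z(0.83) = 0.9542
z(0.34) = -0.4125
d' = 0.9542 - -0.4125
= 1.37


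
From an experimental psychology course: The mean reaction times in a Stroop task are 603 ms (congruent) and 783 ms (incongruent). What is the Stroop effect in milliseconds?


Stroop effect = RT(incongruent) - RT(congruent)
= 783 - 603
= 180 ms


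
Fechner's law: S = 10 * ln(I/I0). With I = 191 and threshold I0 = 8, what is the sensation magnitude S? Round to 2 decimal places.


S = 10 * ln(191/8)
I/I0 = 23.875
ln(23.875) = 3.1728
S = 10 * 3.1728
= 31.73


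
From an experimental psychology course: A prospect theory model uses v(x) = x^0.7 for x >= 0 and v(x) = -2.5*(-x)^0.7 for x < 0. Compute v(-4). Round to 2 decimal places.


Since x = -4 < 0, use v(x) = -lambda*(-x)^alpha
(-x) = 4
4^0.7 = 2.639
v(-4) = -2.5 * 2.639
= -6.60


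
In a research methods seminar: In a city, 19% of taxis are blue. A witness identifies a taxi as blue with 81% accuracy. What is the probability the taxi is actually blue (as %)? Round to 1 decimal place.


P(blue | says blue) = P(says blue | blue)*P(blue) / [P(says blue | blue)*P(blue) + P(says blue | not blue)*P(not blue)]
Numerator = 0.81 * 0.19 = 0.1539
False identification = 0.19 * 0.81 = 0.1539
P = 0.1539 / (0.1539 + 0.1539)
= 0.1539 / 0.3078
As percentage = 50.0


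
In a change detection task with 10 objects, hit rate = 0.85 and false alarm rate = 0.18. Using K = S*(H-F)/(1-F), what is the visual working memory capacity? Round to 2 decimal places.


K = S * (H - F) / (1 - F)
H - F = 0.67
1 - F = 0.82
K = 10 * 0.67 / 0.82
= 8.17


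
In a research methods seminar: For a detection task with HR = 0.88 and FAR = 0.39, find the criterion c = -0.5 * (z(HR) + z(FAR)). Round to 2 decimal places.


c = -0.5 * (z(HR) + z(FAR))
z(0.88) = 1.175
z(0.39) = -0.2793
c = -0.5 * (1.175 + -0.2793)
= -0.5 * 0.8957
= -0.45


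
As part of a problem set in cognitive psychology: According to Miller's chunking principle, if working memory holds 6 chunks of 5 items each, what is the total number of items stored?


Total items = chunks * items_per_chunk
= 6 * 5
= 30


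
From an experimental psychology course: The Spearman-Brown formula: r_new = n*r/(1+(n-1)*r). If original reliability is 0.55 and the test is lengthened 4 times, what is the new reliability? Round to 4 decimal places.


r_new = n*r / (1 + (n-1)*r)
Numerator = 4 * 0.55 = 2.2
Denominator = 1 + 3 * 0.55 = 2.65
r_new = 2.2 / 2.65
= 0.8302


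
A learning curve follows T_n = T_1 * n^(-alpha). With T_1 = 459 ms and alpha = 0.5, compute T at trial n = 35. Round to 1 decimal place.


T_n = 459 * 35^(-0.5)
35^(-0.5) = 0.169031
T_n = 459 * 0.169031
= 77.6 ms


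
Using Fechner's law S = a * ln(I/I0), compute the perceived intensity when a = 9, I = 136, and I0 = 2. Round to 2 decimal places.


S = 9 * ln(136/2)
I/I0 = 68.0
ln(68.0) = 4.2195
S = 9 * 4.2195
= 37.98


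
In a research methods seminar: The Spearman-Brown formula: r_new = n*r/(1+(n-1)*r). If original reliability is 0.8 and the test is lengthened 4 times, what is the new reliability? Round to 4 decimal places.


r_new = n*r / (1 + (n-1)*r)
Numerator = 4 * 0.8 = 3.2
Denominator = 1 + 3 * 0.8 = 3.4
r_new = 3.2 / 3.4
= 0.9412


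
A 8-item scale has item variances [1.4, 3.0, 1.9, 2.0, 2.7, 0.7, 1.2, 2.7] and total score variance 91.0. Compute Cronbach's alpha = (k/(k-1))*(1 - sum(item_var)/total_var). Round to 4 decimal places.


alpha = (k/(k-1)) * (1 - sum(s_i^2)/s_total^2)
sum(item variances) = 15.6
k/(k-1) = 8/7 = 1.142857
1 - 15.6/91.0 = 1 - 0.171429 = 0.828571
alpha = 1.142857 * 0.828571
= 0.9469


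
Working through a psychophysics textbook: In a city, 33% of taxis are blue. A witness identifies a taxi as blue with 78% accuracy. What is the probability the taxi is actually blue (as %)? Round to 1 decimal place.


P(blue | says blue) = P(says blue | blue)*P(blue) / [P(says blue | blue)*P(blue) + P(says blue | not blue)*P(not blue)]
Numerator = 0.78 * 0.33 = 0.2574
False identification = 0.22 * 0.67 = 0.1474
P = 0.2574 / (0.2574 + 0.1474)
= 0.2574 / 0.4048
As percentage = 63.6


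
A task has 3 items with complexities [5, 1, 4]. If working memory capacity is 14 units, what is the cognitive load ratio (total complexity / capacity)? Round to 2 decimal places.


Total complexity = 5 + 1 + 4 = 10
Load = total / capacity = 10 / 14
= 0.71


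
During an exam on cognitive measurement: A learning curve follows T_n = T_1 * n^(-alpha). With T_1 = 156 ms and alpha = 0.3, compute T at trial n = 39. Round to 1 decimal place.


T_n = 156 * 39^(-0.3)
39^(-0.3) = 0.333181
T_n = 156 * 0.333181
= 52.0 ms


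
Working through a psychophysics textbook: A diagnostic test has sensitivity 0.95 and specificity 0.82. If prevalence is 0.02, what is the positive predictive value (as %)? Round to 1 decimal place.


PPV = (sens * prev) / (sens * prev + (1-spec) * (1-prev))
Numerator = 0.95 * 0.02 = 0.019
P(positive and no disease) = (1 - spec) * (1 - prev) = (1 - 0.82) * (1 - 0.02) = 0.1764
Denominator = 0.019 + 0.1764 = 0.1954
PPV = 0.019 / 0.1954 = 0.097236
As percentage = 9.7


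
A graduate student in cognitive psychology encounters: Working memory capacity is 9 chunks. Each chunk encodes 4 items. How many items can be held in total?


Total items = chunks * items_per_chunk
= 9 * 4
= 36


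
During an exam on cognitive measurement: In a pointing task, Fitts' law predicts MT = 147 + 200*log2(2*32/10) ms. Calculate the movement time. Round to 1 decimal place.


MT = 147 + 200 * log2(2*32/10)
2D/W = 6.4
log2(6.4) = 2.6781
MT = 147 + 200 * 2.6781
= 682.6 ms


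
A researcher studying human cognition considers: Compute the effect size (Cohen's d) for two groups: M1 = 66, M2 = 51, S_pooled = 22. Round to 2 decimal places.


Cohen's d = (M1 - M2) / S_pooled
= (66 - 51) / 22
= 15 / 22
= 0.68


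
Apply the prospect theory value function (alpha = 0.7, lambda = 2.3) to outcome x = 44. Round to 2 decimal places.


Since x = 44 >= 0, use v(x) = x^0.7
44^0.7 = 14.1389
v(44) = 14.14


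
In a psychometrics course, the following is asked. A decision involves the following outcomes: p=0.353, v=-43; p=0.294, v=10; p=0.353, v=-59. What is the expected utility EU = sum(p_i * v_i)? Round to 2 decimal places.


EU = sum(p_i * v_i)
0.353 * -43 = -15.179
0.294 * 10 = 2.94
0.353 * -59 = -20.827
EU = -15.179 + 2.94 + -20.827
= -33.07


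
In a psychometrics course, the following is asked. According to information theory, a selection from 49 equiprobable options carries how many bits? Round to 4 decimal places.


H = log2(n)
H = log2(49)
= 5.6147


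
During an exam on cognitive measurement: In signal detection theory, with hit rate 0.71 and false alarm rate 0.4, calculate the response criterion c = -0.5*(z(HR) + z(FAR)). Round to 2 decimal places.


c = -0.5 * (z(HR) + z(FAR))
z(0.71) = 0.5534
z(0.4) = -0.2533
c = -0.5 * (0.5534 + -0.2533)
= -0.5 * 0.3001
= -0.15


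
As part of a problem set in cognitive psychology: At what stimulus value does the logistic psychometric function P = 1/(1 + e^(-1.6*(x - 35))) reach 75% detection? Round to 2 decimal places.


At P = 0.75: 0.75 = 1/(1 + e^(-k*(x-x0)))
Solving: e^(-k*(x-x0)) = 1/3
x = x0 + ln(3)/k
ln(3) = 1.0986
x = 35 + 1.0986/1.6
= 35 + 0.6866
= 35.69


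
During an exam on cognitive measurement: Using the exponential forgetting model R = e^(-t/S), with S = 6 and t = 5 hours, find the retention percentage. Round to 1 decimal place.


R = e^(-t/S)
-t/S = -5/6 = -0.833333
R = e^(-0.833333) = 0.434598
Percentage = 0.434598 * 100
= 43.5


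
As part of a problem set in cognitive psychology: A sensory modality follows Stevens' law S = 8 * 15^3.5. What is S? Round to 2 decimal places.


S = 8 * 15^3.5
15^3.5 = 13071.3188
S = 8 * 13071.3188
= 104570.55


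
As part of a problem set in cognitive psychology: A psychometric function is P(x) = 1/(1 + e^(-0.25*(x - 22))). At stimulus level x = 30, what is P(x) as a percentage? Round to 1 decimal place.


P(x) = 1/(1 + e^(-0.25*(30 - 22)))
Exponent = -0.25 * 8 = -2.0
e^(-2.0) = 0.135335
P = 1/(1 + 0.135335) = 0.880797
Percentage = 88.1


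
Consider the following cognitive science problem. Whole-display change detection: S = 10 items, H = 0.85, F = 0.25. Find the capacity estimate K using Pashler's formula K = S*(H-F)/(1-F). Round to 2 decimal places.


K = S * (H - F) / (1 - F)
H - F = 0.6
1 - F = 0.75
K = 10 * 0.6 / 0.75
= 8.00


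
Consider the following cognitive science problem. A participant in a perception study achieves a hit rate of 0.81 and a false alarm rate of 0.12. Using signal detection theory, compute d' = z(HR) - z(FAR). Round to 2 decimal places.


d' = z(HR) - z(FAR)
z(0.81) = 0.8779
z(0.12) = -1.175
d' = 0.8779 - -1.175
= 2.05


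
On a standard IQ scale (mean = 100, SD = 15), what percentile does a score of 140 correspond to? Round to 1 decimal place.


z = (IQ - mean) / SD
z = (140 - 100) / 15 = 2.6667
Percentile = Phi(2.6667) * 100
Phi(2.6667) = 0.99617
= 99.6


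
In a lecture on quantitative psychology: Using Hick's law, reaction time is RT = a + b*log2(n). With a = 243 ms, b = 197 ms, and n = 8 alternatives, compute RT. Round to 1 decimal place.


RT = 243 + 197 * log2(8)
log2(8) = 3.0
RT = 243 + 197 * 3.0
= 243 + 591.0
= 834.0 ms


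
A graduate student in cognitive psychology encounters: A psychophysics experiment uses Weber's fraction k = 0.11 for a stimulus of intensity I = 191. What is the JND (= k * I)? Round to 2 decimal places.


JND = k * I
JND = 0.11 * 191
= 21.01


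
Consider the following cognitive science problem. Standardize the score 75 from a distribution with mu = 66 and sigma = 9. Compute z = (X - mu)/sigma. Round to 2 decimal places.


z = (X - mu) / sigma
= (75 - 66) / 9
= 9 / 9
= 1.00


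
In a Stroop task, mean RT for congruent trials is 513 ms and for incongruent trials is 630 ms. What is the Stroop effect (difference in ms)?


Stroop effect = RT(incongruent) - RT(congruent)
= 630 - 513
= 117 ms


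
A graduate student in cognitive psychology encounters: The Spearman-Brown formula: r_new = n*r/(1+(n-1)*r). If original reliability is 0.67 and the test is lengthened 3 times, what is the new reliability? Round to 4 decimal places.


r_new = n*r / (1 + (n-1)*r)
Numerator = 3 * 0.67 = 2.01
Denominator = 1 + 2 * 0.67 = 2.34
r_new = 2.01 / 2.34
= 0.8590


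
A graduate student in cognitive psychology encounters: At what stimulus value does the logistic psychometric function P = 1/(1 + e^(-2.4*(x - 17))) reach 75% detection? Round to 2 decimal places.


At P = 0.75: 0.75 = 1/(1 + e^(-k*(x-x0)))
Solving: e^(-k*(x-x0)) = 1/3
x = x0 + ln(3)/k
ln(3) = 1.0986
x = 17 + 1.0986/2.4
= 17 + 0.4578
= 17.46


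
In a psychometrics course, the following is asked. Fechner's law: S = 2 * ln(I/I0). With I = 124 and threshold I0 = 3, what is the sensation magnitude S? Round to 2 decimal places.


S = 2 * ln(124/3)
I/I0 = 41.333333
ln(41.333333) = 3.7217
S = 2 * 3.7217
= 7.44


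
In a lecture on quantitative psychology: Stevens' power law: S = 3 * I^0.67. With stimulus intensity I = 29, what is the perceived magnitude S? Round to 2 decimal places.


S = 3 * 29^0.67
29^0.67 = 9.5457
S = 3 * 9.5457
= 28.64


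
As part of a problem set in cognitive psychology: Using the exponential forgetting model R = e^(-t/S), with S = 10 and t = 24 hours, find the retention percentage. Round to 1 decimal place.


R = e^(-t/S)
-t/S = -24/10 = -2.4
R = e^(-2.4) = 0.090718
Percentage = 0.090718 * 100
= 9.1


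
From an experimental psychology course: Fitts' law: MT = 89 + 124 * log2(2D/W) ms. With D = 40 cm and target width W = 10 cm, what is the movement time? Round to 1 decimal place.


MT = 89 + 124 * log2(2*40/10)
2D/W = 8.0
log2(8.0) = 3.0
MT = 89 + 124 * 3.0
= 461.0 ms


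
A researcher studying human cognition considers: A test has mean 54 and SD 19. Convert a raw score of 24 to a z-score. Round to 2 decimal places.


z = (X - mu) / sigma
= (24 - 54) / 19
= -30 / 19
= -1.58


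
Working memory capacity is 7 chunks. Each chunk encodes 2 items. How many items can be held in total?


Total items = chunks * items_per_chunk
= 7 * 2
= 14


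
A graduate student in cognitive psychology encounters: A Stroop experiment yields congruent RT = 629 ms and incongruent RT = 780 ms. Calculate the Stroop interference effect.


Stroop effect = RT(incongruent) - RT(congruent)
= 780 - 629
= 151 ms


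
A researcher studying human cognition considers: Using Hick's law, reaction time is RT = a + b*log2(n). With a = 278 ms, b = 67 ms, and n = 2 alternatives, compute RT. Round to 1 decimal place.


RT = 278 + 67 * log2(2)
log2(2) = 1.0
RT = 278 + 67 * 1.0
= 278 + 67.0
= 345.0 ms


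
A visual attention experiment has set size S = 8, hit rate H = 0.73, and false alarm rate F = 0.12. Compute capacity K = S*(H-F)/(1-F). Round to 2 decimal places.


K = S * (H - F) / (1 - F)
H - F = 0.61
1 - F = 0.88
K = 8 * 0.61 / 0.88
= 5.55


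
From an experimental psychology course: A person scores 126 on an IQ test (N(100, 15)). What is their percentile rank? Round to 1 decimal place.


z = (IQ - mean) / SD
z = (126 - 100) / 15 = 1.7333
Percentile = Phi(1.7333) * 100
Phi(1.7333) = 0.958479
= 95.8


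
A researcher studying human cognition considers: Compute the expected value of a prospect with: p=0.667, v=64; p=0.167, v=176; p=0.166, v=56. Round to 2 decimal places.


EU = sum(p_i * v_i)
0.667 * 64 = 42.688
0.167 * 176 = 29.392
0.166 * 56 = 9.296
EU = 42.688 + 29.392 + 9.296
= 81.38


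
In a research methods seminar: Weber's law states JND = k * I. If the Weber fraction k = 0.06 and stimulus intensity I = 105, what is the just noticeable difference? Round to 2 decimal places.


JND = k * I
JND = 0.06 * 105
= 6.30


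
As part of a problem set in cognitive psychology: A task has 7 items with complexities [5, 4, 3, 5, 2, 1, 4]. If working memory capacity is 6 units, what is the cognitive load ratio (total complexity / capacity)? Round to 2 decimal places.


Total complexity = 5 + 4 + 3 + 5 + 2 + 1 + 4 = 24
Load = total / capacity = 24 / 6
= 4.00


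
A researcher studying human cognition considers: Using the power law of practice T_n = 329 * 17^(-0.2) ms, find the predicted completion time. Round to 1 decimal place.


T_n = 329 * 17^(-0.2)
17^(-0.2) = 0.567427
T_n = 329 * 0.567427
= 186.7 ms


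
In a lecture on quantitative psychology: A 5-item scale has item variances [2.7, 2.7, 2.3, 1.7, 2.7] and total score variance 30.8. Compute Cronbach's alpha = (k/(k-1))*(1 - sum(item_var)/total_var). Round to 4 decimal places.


alpha = (k/(k-1)) * (1 - sum(s_i^2)/s_total^2)
sum(item variances) = 12.1
k/(k-1) = 5/4 = 1.25
1 - 12.1/30.8 = 1 - 0.392857 = 0.607143
alpha = 1.25 * 0.607143
= 0.7589


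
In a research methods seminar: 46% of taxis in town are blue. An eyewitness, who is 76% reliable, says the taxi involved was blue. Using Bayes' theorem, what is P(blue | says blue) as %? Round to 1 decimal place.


P(blue | says blue) = P(says blue | blue)*P(blue) / [P(says blue | blue)*P(blue) + P(says blue | not blue)*P(not blue)]
Numerator = 0.76 * 0.46 = 0.3496
False identification = 0.24 * 0.54 = 0.1296
P = 0.3496 / (0.3496 + 0.1296)
= 0.3496 / 0.4792
As percentage = 73.0


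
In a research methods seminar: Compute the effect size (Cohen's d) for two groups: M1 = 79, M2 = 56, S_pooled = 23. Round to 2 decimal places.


Cohen's d = (M1 - M2) / S_pooled
= (79 - 56) / 23
= 23 / 23
= 1.00


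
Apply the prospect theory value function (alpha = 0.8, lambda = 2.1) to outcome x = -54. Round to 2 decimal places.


Since x = -54 < 0, use v(x) = -lambda*(-x)^alpha
(-x) = 54
54^0.8 = 24.3173
v(-54) = -2.1 * 24.3173
= -51.07


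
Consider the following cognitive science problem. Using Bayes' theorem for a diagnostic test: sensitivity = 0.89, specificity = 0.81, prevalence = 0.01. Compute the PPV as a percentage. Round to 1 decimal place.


PPV = (sens * prev) / (sens * prev + (1-spec) * (1-prev))
Numerator = 0.89 * 0.01 = 0.0089
P(positive and no disease) = (1 - spec) * (1 - prev) = (1 - 0.81) * (1 - 0.01) = 0.1881
Denominator = 0.0089 + 0.1881 = 0.197
PPV = 0.0089 / 0.197 = 0.045178
As percentage = 4.5


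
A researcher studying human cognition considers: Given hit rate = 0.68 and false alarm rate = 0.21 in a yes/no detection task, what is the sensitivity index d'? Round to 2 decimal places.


d' = z(HR) - z(FAR)
z(0.68) = 0.4677
z(0.21) = -0.8064
d' = 0.4677 - -0.8064
= 1.27


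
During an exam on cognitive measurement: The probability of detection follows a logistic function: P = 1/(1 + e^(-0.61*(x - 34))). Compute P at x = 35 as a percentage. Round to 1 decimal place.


P(x) = 1/(1 + e^(-0.61*(35 - 34)))
Exponent = -0.61 * 1 = -0.61
e^(-0.61) = 0.543351
P = 1/(1 + 0.543351) = 0.647941
Percentage = 64.8


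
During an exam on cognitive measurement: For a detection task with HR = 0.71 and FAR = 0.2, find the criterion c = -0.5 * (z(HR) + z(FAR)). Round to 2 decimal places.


c = -0.5 * (z(HR) + z(FAR))
z(0.71) = 0.5534
z(0.2) = -0.8416
c = -0.5 * (0.5534 + -0.8416)
= -0.5 * -0.2882
= 0.14


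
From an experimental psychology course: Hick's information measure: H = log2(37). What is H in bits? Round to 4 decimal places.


H = log2(n)
H = log2(37)
= 5.2095


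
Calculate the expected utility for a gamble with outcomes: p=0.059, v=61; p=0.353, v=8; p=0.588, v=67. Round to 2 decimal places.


EU = sum(p_i * v_i)
0.059 * 61 = 3.599
0.353 * 8 = 2.824
0.588 * 67 = 39.396
EU = 3.599 + 2.824 + 39.396
= 45.82


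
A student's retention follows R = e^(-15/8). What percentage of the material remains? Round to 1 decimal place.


R = e^(-t/S)
-t/S = -15/8 = -1.875
R = e^(-1.875) = 0.153355
Percentage = 0.153355 * 100
= 15.3


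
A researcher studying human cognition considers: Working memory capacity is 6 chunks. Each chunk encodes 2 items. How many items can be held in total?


Total items = chunks * items_per_chunk
= 6 * 2
= 12


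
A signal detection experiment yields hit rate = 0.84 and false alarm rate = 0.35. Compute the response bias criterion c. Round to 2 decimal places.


c = -0.5 * (z(HR) + z(FAR))
z(0.84) = 0.9945
z(0.35) = -0.3853
c = -0.5 * (0.9945 + -0.3853)
= -0.5 * 0.6092
= -0.30


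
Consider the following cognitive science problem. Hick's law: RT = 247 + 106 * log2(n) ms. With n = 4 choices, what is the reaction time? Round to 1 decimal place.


RT = 247 + 106 * log2(4)
log2(4) = 2.0
RT = 247 + 106 * 2.0
= 247 + 212.0
= 459.0 ms


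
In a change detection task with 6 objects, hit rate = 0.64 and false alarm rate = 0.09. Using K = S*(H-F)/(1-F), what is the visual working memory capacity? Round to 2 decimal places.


K = S * (H - F) / (1 - F)
H - F = 0.55
1 - F = 0.91
K = 6 * 0.55 / 0.91
= 3.63


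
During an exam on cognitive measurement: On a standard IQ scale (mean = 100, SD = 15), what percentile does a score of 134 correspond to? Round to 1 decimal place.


z = (IQ - mean) / SD
z = (134 - 100) / 15 = 2.2667
Percentile = Phi(2.2667) * 100
Phi(2.2667) = 0.988296
= 98.8


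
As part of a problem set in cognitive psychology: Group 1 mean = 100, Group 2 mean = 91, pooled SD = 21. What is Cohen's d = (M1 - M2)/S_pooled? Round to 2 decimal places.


Cohen's d = (M1 - M2) / S_pooled
= (100 - 91) / 21
= 9 / 21
= 0.43


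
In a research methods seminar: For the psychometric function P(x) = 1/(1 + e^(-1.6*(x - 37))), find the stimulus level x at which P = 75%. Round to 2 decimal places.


At P = 0.75: 0.75 = 1/(1 + e^(-k*(x-x0)))
Solving: e^(-k*(x-x0)) = 1/3
x = x0 + ln(3)/k
ln(3) = 1.0986
x = 37 + 1.0986/1.6
= 37 + 0.6866
= 37.69


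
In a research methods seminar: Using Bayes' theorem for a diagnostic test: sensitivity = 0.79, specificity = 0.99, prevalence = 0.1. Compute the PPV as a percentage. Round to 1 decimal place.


PPV = (sens * prev) / (sens * prev + (1-spec) * (1-prev))
Numerator = 0.79 * 0.1 = 0.079
P(positive and no disease) = (1 - spec) * (1 - prev) = (1 - 0.99) * (1 - 0.1) = 0.009
Denominator = 0.079 + 0.009 = 0.088
PPV = 0.079 / 0.088 = 0.897727
As percentage = 89.8


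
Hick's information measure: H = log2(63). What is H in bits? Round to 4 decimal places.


H = log2(n)
H = log2(63)
= 5.9773


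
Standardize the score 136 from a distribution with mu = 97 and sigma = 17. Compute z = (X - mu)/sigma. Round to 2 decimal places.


z = (X - mu) / sigma
= (136 - 97) / 17
= 39 / 17
= 2.29


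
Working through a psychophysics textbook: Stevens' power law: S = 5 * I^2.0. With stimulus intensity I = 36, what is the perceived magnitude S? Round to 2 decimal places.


S = 5 * 36^2.0
36^2.0 = 1296.0
S = 5 * 1296.0
= 6480.00


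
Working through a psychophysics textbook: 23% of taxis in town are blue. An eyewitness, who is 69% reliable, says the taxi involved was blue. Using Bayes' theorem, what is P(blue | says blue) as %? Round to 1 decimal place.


P(blue | says blue) = P(says blue | blue)*P(blue) / [P(says blue | blue)*P(blue) + P(says blue | not blue)*P(not blue)]
Numerator = 0.69 * 0.23 = 0.1587
False identification = 0.31 * 0.77 = 0.2387
P = 0.1587 / (0.1587 + 0.2387)
= 0.1587 / 0.3974
As percentage = 39.9


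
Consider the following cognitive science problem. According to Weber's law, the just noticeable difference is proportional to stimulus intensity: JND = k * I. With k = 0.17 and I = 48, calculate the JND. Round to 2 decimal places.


JND = k * I
JND = 0.17 * 48
= 8.16


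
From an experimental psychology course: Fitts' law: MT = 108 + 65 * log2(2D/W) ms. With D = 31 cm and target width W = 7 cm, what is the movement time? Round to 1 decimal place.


MT = 108 + 65 * log2(2*31/7)
2D/W = 8.857143
log2(8.857143) = 3.1468
MT = 108 + 65 * 3.1468
= 312.5 ms


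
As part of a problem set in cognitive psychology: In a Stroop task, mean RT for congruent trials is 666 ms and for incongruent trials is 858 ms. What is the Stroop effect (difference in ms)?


Stroop effect = RT(incongruent) - RT(congruent)
= 858 - 666
= 192 ms


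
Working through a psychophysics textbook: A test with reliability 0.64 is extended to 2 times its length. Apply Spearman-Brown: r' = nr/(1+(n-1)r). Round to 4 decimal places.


r_new = n*r / (1 + (n-1)*r)
Numerator = 2 * 0.64 = 1.28
Denominator = 1 + 1 * 0.64 = 1.64
r_new = 1.28 / 1.64
= 0.7805


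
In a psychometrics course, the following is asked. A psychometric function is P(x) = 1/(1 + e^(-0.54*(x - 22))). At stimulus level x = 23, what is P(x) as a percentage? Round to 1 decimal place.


P(x) = 1/(1 + e^(-0.54*(23 - 22)))
Exponent = -0.54 * 1 = -0.54
e^(-0.54) = 0.582748
P = 1/(1 + 0.582748) = 0.631813
Percentage = 63.2


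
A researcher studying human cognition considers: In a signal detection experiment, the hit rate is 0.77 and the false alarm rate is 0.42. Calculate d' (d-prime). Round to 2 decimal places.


d' = z(HR) - z(FAR)
z(0.77) = 0.7388
z(0.42) = -0.2019
d' = 0.7388 - -0.2019
= 0.94


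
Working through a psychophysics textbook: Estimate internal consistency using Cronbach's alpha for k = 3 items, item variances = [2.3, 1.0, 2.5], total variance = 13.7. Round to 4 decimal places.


alpha = (k/(k-1)) * (1 - sum(s_i^2)/s_total^2)
sum(item variances) = 5.8
k/(k-1) = 3/2 = 1.5
1 - 5.8/13.7 = 1 - 0.423358 = 0.576642
alpha = 1.5 * 0.576642
= 0.8650


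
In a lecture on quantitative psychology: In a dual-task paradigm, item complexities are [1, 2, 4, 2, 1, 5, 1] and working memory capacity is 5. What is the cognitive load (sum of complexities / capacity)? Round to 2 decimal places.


Total complexity = 1 + 2 + 4 + 2 + 1 + 5 + 1 = 16
Load = total / capacity = 16 / 5
= 3.20


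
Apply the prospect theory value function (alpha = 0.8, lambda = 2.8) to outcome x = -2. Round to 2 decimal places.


Since x = -2 < 0, use v(x) = -lambda*(-x)^alpha
(-x) = 2
2^0.8 = 1.7411
v(-2) = -2.8 * 1.7411
= -4.88


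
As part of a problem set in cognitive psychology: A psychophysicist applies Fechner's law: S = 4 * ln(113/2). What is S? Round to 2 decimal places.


S = 4 * ln(113/2)
I/I0 = 56.5
ln(56.5) = 4.0342
S = 4 * 4.0342
= 16.14


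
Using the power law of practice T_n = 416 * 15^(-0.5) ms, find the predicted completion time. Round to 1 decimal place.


T_n = 416 * 15^(-0.5)
15^(-0.5) = 0.258199
T_n = 416 * 0.258199
= 107.4 ms


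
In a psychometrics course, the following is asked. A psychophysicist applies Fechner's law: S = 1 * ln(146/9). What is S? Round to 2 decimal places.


S = 1 * ln(146/9)
I/I0 = 16.222222
ln(16.222222) = 2.7864
S = 1 * 2.7864
= 2.79


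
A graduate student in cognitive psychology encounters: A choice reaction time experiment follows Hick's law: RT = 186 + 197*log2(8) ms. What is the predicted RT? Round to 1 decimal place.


RT = 186 + 197 * log2(8)
log2(8) = 3.0
RT = 186 + 197 * 3.0
= 186 + 591.0
= 777.0 ms


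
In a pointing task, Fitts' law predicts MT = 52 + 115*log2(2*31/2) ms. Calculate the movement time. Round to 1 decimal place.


MT = 52 + 115 * log2(2*31/2)
2D/W = 31.0
log2(31.0) = 4.9542
MT = 52 + 115 * 4.9542
= 621.7 ms


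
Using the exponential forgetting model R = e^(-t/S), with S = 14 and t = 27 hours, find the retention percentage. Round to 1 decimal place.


R = e^(-t/S)
-t/S = -27/14 = -1.928571
R = e^(-1.928571) = 0.145356
Percentage = 0.145356 * 100
= 14.5


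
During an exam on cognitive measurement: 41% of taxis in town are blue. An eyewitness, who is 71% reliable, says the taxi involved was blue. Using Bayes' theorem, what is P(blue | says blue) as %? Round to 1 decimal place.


P(blue | says blue) = P(says blue | blue)*P(blue) / [P(says blue | blue)*P(blue) + P(says blue | not blue)*P(not blue)]
Numerator = 0.71 * 0.41 = 0.2911
False identification = 0.29 * 0.59 = 0.1711
P = 0.2911 / (0.2911 + 0.1711)
= 0.2911 / 0.4622
As percentage = 63.0


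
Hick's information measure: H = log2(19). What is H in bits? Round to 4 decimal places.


H = log2(n)
H = log2(19)
= 4.2479


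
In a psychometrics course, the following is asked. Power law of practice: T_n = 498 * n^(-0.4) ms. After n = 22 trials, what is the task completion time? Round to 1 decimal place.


T_n = 498 * 22^(-0.4)
22^(-0.4) = 0.290423
T_n = 498 * 0.290423
= 144.6 ms


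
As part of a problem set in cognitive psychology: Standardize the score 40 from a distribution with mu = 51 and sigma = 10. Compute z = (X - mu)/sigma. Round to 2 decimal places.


z = (X - mu) / sigma
= (40 - 51) / 10
= -11 / 10
= -1.10


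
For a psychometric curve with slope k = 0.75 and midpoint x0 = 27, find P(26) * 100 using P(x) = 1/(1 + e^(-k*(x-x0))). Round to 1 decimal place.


P(x) = 1/(1 + e^(-0.75*(26 - 27)))
Exponent = -0.75 * -1 = 0.75
e^(0.75) = 2.117
P = 1/(1 + 2.117) = 0.320821
Percentage = 32.1


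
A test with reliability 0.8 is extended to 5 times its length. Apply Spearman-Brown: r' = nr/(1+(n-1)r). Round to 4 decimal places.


r_new = n*r / (1 + (n-1)*r)
Numerator = 5 * 0.8 = 4.0
Denominator = 1 + 4 * 0.8 = 4.2
r_new = 4.0 / 4.2
= 0.9524


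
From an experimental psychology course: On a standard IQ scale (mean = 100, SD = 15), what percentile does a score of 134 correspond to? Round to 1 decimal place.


z = (IQ - mean) / SD
z = (134 - 100) / 15 = 2.2667
Percentile = Phi(2.2667) * 100
Phi(2.2667) = 0.988296
= 98.8


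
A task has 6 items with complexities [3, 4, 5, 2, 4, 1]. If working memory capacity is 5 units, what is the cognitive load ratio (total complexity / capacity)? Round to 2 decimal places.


Total complexity = 3 + 4 + 5 + 2 + 4 + 1 = 19
Load = total / capacity = 19 / 5
= 3.80


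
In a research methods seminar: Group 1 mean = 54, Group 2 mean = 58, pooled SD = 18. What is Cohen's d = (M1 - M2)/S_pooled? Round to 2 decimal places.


Cohen's d = (M1 - M2) / S_pooled
= (54 - 58) / 18
= -4 / 18
= -0.22


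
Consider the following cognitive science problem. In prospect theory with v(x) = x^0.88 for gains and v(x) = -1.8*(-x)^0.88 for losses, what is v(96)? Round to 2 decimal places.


Since x = 96 >= 0, use v(x) = x^0.88
96^0.88 = 55.5135
v(96) = 55.51


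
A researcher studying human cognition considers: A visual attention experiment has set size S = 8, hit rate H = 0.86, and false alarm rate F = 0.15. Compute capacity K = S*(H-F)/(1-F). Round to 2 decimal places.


K = S * (H - F) / (1 - F)
H - F = 0.71
1 - F = 0.85
K = 8 * 0.71 / 0.85
= 6.68
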